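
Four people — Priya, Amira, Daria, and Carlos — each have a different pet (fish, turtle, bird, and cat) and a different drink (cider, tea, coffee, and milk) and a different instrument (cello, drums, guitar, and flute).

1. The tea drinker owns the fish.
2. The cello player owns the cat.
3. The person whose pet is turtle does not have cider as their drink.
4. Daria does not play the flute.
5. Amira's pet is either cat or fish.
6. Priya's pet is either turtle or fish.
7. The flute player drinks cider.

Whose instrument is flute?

With clues 1–4, Daria is impossible for the one with instrument flute.
With clues 1–7, Amira and Priya are impossible for the one with instrument flute.
That leaves Carlos.

Carlos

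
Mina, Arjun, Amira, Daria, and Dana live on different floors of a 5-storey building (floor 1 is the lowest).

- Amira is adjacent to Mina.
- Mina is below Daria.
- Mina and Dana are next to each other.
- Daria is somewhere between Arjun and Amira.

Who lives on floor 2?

Mina

With clues 1–2, Daria is ruled out for floor 2.
With clues 1–3, Arjun is ruled out for floor 2.
With clues 1–4, Amira and Dana are ruled out for floor 2.
So floor 2 is Mina.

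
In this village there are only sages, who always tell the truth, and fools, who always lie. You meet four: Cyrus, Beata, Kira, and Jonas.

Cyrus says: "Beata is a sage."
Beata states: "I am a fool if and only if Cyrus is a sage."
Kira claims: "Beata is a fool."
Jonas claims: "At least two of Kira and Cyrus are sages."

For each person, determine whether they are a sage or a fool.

Consider Cyrus. Suppose Cyrus is a sage.
Then whichever role Beata has, Beata's statement has the wrong truth value — contradiction.
So Cyrus is a fool.
With that fixed, Jonas's statement is false, so Jonas is a fool.
Consider Beata. Suppose Beata is a sage.
Then Cyrus's statement comes out true, contradicting Cyrus being a fool.
So Beata is a fool.
With that fixed, Kira's statement is true, so Kira is a sage.

Cyrus: fool, Beata: fool, Kira: sage, Jonas: fool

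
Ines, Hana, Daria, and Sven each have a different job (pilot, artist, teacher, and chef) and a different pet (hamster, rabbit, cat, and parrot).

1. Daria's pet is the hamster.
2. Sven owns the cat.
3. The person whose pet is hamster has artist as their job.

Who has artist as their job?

Daria

With clues 1–3, Hana, Ines, and Sven are impossible for the one with job artist.
That leaves Daria.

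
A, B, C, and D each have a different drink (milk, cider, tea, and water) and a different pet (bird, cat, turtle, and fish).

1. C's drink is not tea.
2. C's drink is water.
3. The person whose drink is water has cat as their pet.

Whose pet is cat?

With clues 1–3, A, B, and D are impossible for the one with pet cat.
That leaves C.

C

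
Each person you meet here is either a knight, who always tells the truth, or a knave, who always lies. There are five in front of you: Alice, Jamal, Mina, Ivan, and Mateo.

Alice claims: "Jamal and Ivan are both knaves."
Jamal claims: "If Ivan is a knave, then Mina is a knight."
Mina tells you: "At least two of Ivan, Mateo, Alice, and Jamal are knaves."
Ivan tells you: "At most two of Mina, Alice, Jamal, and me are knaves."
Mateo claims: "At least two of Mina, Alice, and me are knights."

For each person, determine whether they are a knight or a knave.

Alice: knave, Jamal: knight, Mina: knight, Ivan: knight, Mateo: knave

Consider Alice. Suppose Alice is a knight.
Then no assignment of the remaining roles makes every statement match its speaker's type — contradiction.
So Alice is a knave.
Consider Jamal. Suppose Jamal is a knave.
Then no assignment of the remaining roles makes every statement match its speaker's type — contradiction.
So Jamal is a knight.
Consider Mina. Suppose Mina is a knave.
Then no assignment of the remaining roles makes every statement match its speaker's type — contradiction.
So Mina is a knight.
With that fixed, Ivan's statement is true, so Ivan is a knight.
Consider Mateo. Suppose Mateo is a knight.
Then Mina's statement comes out false, contradicting Mina being a knight.
So Mateo is a knave.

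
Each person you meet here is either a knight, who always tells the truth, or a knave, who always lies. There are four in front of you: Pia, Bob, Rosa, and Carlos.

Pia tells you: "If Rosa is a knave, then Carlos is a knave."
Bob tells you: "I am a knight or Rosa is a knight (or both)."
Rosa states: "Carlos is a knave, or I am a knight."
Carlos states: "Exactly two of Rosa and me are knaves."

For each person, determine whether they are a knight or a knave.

Consider Pia. Suppose Pia is a knave.
Then no assignment of the remaining roles makes every statement match its speaker's type — contradiction.
So Pia is a knight.
Consider Bob. Suppose Bob is a knave.
Then no assignment of the remaining roles makes every statement match its speaker's type — contradiction.
So Bob is a knight.
Consider Rosa. Suppose Rosa is a knave.
Then whichever role Carlos has, Carlos's statement has the wrong truth value — contradiction.
So Rosa is a knight.
With that fixed, Carlos's statement is false, so Carlos is a knave.

Pia: knight, Bob: knight, Rosa: knight, Carlos: knave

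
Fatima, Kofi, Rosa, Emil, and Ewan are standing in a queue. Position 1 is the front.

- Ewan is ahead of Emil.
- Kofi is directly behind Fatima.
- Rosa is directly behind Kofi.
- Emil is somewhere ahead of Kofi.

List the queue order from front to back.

From clue 1: Emil is in {2,3,4,5}.
From clues 1–2: Fatima is in {1,2,3,4}.
From clues 1–3: Emil is in {2,5}.
From clues 1–4: Ewan → position 1, Emil → position 2, Fatima → position 3, Kofi → position 4, Rosa → position 5.

Ewan, Emil, Fatima, Kofi, Rosa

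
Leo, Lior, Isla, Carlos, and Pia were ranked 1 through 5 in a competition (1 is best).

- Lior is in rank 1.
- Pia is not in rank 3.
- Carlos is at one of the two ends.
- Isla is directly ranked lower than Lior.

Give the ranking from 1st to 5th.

Lior, Isla, Leo, Pia, Carlos

From clue 1: Lior → rank 1.
From clues 1–2: Pia is in {2,4,5}.
From clues 1–3: Carlos → rank 5.
From clues 1–4: Isla → rank 2, Leo → rank 3, Pia → rank 4.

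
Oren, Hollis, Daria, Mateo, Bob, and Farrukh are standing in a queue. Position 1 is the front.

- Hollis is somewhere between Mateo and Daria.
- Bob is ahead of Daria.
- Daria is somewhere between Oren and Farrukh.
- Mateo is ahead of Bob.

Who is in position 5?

With clues 1–3, Bob is ruled out for position 5.
With clues 1–4, Farrukh, Hollis, Mateo, and Oren are ruled out for position 5.
So position 5 is Daria.

Daria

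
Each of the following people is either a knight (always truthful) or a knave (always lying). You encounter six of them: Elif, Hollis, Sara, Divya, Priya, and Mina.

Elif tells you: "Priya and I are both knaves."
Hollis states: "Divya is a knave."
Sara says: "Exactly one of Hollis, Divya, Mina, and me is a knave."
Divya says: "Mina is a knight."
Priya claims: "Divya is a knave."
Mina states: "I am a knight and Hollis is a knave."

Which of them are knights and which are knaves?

Elif: knave, Hollis: knight, Sara: knave, Divya: knave, Priya: knight, Mina: knave

Consider Elif. Suppose Elif is a knight.
Then Elif's own statement would have to be true, but it can't be — contradiction.
So Elif is a knave.
Consider Hollis. Suppose Hollis is a knave.
Then no assignment of the remaining roles makes every statement match its speaker's type — contradiction.
So Hollis is a knight.
With that fixed, Mina's statement is false, so Mina is a knave.
With that fixed, Divya's statement is false, so Divya is a knave.
With that fixed, Priya's statement is true, so Priya is a knight.
With that fixed, Sara's statement is false, so Sara is a knave.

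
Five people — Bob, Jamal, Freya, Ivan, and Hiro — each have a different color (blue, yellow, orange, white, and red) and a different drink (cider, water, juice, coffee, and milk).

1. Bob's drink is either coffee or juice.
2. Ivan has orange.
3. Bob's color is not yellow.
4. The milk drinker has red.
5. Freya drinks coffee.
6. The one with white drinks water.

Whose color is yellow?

Freya

With clues 1–2, Ivan is impossible for the one with color yellow.
With clues 1–3, Bob is impossible for the one with color yellow.
With clues 1–6, Hiro and Jamal are impossible for the one with color yellow.
That leaves Freya.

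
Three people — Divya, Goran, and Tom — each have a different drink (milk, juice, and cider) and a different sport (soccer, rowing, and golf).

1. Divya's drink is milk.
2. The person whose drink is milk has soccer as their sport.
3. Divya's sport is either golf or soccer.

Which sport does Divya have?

soccer

With clues 1–2, golf and rowing are impossible for Divya's sport.
That leaves soccer.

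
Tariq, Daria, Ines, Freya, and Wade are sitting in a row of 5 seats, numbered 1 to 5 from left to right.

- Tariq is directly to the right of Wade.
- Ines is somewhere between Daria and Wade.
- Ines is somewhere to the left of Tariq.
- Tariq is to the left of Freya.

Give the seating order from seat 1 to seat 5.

From clue 1: Tariq is in {2,3,4,5}.
From clues 1–2: Ines is in {2,3,4}.
From clues 1–3: Tariq is in {4,5}.
From clues 1–4: Daria → seat 1, Ines → seat 2, Wade → seat 3, Tariq → seat 4, Freya → seat 5.

Daria, Ines, Wade, Tariq, Freya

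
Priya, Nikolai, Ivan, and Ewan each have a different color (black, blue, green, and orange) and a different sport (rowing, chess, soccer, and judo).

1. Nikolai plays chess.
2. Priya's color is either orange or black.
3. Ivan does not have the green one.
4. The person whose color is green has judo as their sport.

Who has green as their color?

With clues 1–2, Priya is impossible for the one with color green.
With clues 1–3, Ivan is impossible for the one with color green.
With clues 1–4, Nikolai is impossible for the one with color green.
That leaves Ewan.

Ewan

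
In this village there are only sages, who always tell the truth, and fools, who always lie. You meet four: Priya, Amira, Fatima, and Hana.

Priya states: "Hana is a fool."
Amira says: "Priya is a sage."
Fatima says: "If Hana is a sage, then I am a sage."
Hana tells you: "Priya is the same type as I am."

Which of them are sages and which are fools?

Consider Priya. Suppose Priya is a fool.
Then whichever role Hana has, Hana's statement has the wrong truth value — contradiction.
So Priya is a sage.
With that fixed, Amira's statement is true, so Amira is a sage.
Consider Fatima. Suppose Fatima is a fool.
Then no assignment of the remaining roles makes every statement match its speaker's type — contradiction.
So Fatima is a sage.
Consider Hana. Suppose Hana is a sage.
Then Priya's statement comes out false, contradicting Priya being a sage.
So Hana is a fool.

Priya: sage, Amira: sage, Fatima: sage, Hana: fool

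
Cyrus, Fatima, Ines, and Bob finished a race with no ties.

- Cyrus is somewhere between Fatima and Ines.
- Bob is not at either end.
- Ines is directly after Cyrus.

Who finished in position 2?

With clues 1–2, Fatima and Ines are ruled out for place 2.
With clues 1–3, Cyrus is ruled out for place 2.
So place 2 is Bob.

Bob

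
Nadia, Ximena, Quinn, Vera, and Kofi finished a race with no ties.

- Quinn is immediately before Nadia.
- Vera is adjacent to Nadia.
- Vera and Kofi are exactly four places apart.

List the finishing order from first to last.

Kofi, Ximena, Quinn, Nadia, Vera

From clue 1: Nadia is in {2,3,4,5}.
From clues 1–2: Nadia is in {2,3,4}.
From clues 1–3: Kofi → place 1, Ximena → place 2, Quinn → place 3, Nadia → place 4, Vera → place 5.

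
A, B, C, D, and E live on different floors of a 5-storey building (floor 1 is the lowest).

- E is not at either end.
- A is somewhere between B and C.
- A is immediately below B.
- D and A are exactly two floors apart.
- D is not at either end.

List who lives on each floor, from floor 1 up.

From clue 1: E is in {2,3,4}.
From clues 1–2: A is in {2,3,4}.
From clues 1–4: C → floor 1.
From clues 1–5: D → floor 2, E → floor 3, A → floor 4, B → floor 5.

C, D, E, A, B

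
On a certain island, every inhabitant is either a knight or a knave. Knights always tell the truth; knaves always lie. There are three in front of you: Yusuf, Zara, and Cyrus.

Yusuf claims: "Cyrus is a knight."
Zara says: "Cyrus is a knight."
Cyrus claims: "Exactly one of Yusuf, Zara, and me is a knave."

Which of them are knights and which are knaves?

Yusuf: knave, Zara: knave, Cyrus: knave

Consider Yusuf. Suppose Yusuf is a knight.
Then no assignment of the remaining roles makes every statement match its speaker's type — contradiction.
So Yusuf is a knave.
Consider Zara. Suppose Zara is a knight.
Then no assignment of the remaining roles makes every statement match its speaker's type — contradiction.
So Zara is a knave.
With that fixed, Cyrus's statement is false, so Cyrus is a knave.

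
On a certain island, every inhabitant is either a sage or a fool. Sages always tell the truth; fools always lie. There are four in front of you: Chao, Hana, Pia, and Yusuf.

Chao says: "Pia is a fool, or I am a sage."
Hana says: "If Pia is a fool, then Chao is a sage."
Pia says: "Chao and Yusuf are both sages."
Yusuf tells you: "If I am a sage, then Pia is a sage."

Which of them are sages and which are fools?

Consider Chao. Suppose Chao is a fool.
Then no assignment of the remaining roles makes every statement match its speaker's type — contradiction.
So Chao is a sage.
With that fixed, Hana's statement is true, so Hana is a sage.
Consider Pia. Suppose Pia is a fool.
Then whichever role Yusuf has, Yusuf's statement has the wrong truth value — contradiction.
So Pia is a sage.
With that fixed, Yusuf's statement is true, so Yusuf is a sage.

Chao: sage, Hana: sage, Pia: sage, Yusuf: sage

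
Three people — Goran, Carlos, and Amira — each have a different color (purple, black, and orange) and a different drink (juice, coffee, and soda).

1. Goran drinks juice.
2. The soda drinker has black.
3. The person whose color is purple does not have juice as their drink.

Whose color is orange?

Goran

With clues 1–3, Amira and Carlos are impossible for the one with color orange.
That leaves Goran.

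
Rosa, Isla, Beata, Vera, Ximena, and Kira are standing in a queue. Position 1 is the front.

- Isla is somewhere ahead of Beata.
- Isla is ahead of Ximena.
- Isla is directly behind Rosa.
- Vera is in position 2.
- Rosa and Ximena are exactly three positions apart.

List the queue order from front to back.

From clue 1: Isla is in {1,2,3,4,5}.
From clues 1–2: Isla is in {1,2,3,4}.
From clues 1–3: Rosa is in {1,2,3}.
From clues 1–4: Kira → position 1, Vera → position 2, Rosa → position 3, Isla → position 4.
From clues 1–5: Beata → position 5, Ximena → position 6.

Kira, Vera, Rosa, Isla, Beata, Ximena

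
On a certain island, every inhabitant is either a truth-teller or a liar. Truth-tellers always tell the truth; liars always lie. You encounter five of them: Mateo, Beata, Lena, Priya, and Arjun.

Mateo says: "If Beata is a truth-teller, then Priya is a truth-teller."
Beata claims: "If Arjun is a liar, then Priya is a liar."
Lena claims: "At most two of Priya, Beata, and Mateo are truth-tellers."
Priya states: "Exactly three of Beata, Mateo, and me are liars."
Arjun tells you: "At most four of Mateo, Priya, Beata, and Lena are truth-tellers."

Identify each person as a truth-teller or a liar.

Regardless of anyone's role, Arjun's statement is true, so Arjun is a truth-teller.
With that fixed, Beata's statement is true, so Beata is a truth-teller.
With that fixed, Priya's statement is false, so Priya is a liar.
With that fixed, Mateo's statement is false, so Mateo is a liar.
With that fixed, Lena's statement is true, so Lena is a truth-teller.

Mateo: liar, Beata: truth-teller, Lena: truth-teller, Priya: liar, Arjun: truth-teller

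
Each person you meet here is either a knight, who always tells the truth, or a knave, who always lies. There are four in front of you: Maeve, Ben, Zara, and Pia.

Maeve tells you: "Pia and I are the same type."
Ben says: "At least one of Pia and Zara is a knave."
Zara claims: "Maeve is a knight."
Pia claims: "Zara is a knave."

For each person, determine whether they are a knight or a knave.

Maeve: knave, Ben: knight, Zara: knave, Pia: knight

Consider Maeve. Suppose Maeve is a knight.
Then no assignment of the remaining roles makes every statement match its speaker's type — contradiction.
So Maeve is a knave.
With that fixed, Zara's statement is false, so Zara is a knave.
With that fixed, Pia's statement is true, so Pia is a knight.
With that fixed, Ben's statement is true, so Ben is a knight.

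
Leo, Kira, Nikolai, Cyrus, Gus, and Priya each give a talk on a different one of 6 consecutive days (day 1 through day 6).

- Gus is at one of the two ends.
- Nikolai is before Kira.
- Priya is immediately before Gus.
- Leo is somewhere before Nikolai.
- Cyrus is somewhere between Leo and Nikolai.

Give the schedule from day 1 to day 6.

From clue 1: Gus is in {1,6}.
From clues 1–3: Priya → day 5, Gus → day 6.
From clues 1–4: Leo is in {1,2}.
From clues 1–5: Leo → day 1, Cyrus → day 2, Nikolai → day 3, Kira → day 4.

Leo, Cyrus, Nikolai, Kira, Priya, Gus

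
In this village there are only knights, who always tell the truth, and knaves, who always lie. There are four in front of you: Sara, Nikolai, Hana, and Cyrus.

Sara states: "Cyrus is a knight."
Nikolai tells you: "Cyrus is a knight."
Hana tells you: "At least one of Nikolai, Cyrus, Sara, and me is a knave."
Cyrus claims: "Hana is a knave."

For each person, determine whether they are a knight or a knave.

Consider Sara. Suppose Sara is a knight.
Then no assignment of the remaining roles makes every statement match its speaker's type — contradiction.
So Sara is a knave.
With that fixed, Hana's statement is true, so Hana is a knight.
With that fixed, Cyrus's statement is false, so Cyrus is a knave.
With that fixed, Nikolai's statement is false, so Nikolai is a knave.

Sara: knave, Nikolai: knave, Hana: knight, Cyrus: knave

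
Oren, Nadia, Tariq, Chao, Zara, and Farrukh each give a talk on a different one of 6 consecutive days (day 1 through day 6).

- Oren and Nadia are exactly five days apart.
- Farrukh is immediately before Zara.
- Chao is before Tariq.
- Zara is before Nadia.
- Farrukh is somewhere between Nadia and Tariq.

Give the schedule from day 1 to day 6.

Oren, Chao, Tariq, Farrukh, Zara, Nadia

From clue 1: Oren is in {1,6}.
From clues 1–4: Oren → day 1, Nadia → day 6.
From clues 1–5: Chao → day 2, Tariq → day 3, Farrukh → day 4, Zara → day 5.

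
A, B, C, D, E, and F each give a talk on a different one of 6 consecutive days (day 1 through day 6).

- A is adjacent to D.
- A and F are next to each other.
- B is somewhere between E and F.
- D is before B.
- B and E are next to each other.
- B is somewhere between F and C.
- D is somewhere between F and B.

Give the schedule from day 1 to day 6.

From clues 1–2: A is in {2,3,4,5}.
From clues 1–4: A is in {2,3}.
From clues 1–6: A → day 2, B → day 4, E → day 5, C → day 6.
From clues 1–7: F → day 1, D → day 3.

F, A, D, B, E, C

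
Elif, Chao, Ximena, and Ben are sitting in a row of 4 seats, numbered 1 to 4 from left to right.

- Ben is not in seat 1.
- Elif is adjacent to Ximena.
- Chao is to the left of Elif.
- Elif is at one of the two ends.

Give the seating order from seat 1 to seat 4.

From clue 1: Ben is in {2,3,4}.
From clues 1–2: Chao is in {1,3,4}.
From clues 1–3: Chao → seat 1.
From clues 1–4: Ben → seat 2, Ximena → seat 3, Elif → seat 4.

Chao, Ben, Ximena, Elif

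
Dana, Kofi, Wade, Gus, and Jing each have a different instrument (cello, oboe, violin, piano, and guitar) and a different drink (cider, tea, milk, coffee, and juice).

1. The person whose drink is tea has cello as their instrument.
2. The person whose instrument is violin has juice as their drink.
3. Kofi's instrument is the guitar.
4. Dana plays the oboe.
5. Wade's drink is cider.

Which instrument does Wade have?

With clues 1–3, guitar is impossible for Wade's instrument.
With clues 1–4, oboe is impossible for Wade's instrument.
With clues 1–5, cello and violin are impossible for Wade's instrument.
That leaves piano.

piano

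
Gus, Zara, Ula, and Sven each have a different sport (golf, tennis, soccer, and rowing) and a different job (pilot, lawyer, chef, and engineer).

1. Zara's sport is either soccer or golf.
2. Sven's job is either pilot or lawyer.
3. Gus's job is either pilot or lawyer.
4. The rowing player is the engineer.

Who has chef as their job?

With clues 1–2, Sven is impossible for the one with job chef.
With clues 1–3, Gus is impossible for the one with job chef.
With clues 1–4, Ula is impossible for the one with job chef.
That leaves Zara.

Zara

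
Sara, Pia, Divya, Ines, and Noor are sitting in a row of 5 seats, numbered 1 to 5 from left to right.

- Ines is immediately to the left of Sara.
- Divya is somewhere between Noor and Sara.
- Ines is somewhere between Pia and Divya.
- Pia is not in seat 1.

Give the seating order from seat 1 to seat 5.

Noor, Divya, Ines, Sara, Pia

From clue 1: Sara is in {2,3,4,5}.
From clues 1–2: Divya is in {2,3,4}.
From clues 1–3: Sara is in {3,4}.
From clues 1–4: Noor → seat 1, Divya → seat 2, Ines → seat 3, Sara → seat 4, Pia → seat 5.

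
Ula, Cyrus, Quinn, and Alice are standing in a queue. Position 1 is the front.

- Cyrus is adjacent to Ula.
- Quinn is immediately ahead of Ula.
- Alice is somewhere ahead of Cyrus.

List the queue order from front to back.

Alice, Quinn, Ula, Cyrus

From clues 1–2: Ula is in {2,3}.
From clues 1–3: Alice → position 1, Quinn → position 2, Ula → position 3, Cyrus → position 4.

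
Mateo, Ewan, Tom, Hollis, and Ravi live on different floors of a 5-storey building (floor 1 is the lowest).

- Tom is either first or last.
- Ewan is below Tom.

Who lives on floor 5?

Tom

With clues 1–2, Ewan, Hollis, Mateo, and Ravi are ruled out for floor 5.
So floor 5 is Tom.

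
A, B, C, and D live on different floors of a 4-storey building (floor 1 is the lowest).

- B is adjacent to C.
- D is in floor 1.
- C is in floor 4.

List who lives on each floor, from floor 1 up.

From clues 1–2: D → floor 1.
From clues 1–3: A → floor 2, B → floor 3, C → floor 4.

D, A, B, C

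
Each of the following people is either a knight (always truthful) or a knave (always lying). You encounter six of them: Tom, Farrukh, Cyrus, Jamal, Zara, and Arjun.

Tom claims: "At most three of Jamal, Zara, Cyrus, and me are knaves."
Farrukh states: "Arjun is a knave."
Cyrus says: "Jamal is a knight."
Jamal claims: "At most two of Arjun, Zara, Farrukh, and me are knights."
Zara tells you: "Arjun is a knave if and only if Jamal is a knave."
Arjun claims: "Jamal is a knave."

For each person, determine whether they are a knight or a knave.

Tom: knight, Farrukh: knight, Cyrus: knight, Jamal: knight, Zara: knave, Arjun: knave

Consider Tom. Suppose Tom is a knave.
Then no assignment of the remaining roles makes every statement match its speaker's type — contradiction.
So Tom is a knight.
Consider Farrukh. Suppose Farrukh is a knave.
Then no assignment of the remaining roles makes every statement match its speaker's type — contradiction.
So Farrukh is a knight.
Consider Cyrus. Suppose Cyrus is a knave.
Then no assignment of the remaining roles makes every statement match its speaker's type — contradiction.
So Cyrus is a knight.
Consider Jamal. Suppose Jamal is a knave.
Then Cyrus's statement comes out false, contradicting Cyrus being a knight.
So Jamal is a knight.
With that fixed, Arjun's statement is false, so Arjun is a knave.
With that fixed, Zara's statement is false, so Zara is a knave.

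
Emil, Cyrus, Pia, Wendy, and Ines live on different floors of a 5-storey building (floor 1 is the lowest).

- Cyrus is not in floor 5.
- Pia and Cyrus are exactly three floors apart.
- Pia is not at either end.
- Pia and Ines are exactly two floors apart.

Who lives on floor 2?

Ines

With clues 1–2, Pia is ruled out for floor 2.
With clues 1–3, Cyrus is ruled out for floor 2.
With clues 1–4, Emil and Wendy are ruled out for floor 2.
So floor 2 is Ines.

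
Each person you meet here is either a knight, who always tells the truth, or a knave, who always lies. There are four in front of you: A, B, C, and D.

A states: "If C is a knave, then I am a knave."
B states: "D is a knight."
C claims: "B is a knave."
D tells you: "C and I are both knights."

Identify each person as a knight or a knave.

A: knight, B: knave, C: knight, D: knave

Consider A. Suppose A is a knave.
Then A's own statement would have to be false, but it can't be — contradiction.
So A is a knight.
Consider B. Suppose B is a knight.
Then no assignment of the remaining roles makes every statement match its speaker's type — contradiction.
So B is a knave.
With that fixed, C's statement is true, so C is a knight.
Consider D. Suppose D is a knight.
Then B's statement comes out true, contradicting B being a knave.
So D is a knave.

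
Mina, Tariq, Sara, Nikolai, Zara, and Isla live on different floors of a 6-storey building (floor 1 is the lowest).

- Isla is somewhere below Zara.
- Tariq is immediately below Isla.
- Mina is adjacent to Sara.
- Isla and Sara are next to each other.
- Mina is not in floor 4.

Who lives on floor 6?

Zara

With clue 1, Isla is ruled out for floor 6.
With clues 1–2, Tariq is ruled out for floor 6.
With clues 1–4, Mina and Sara are ruled out for floor 6.
With clues 1–5, Nikolai is ruled out for floor 6.
So floor 6 is Zara.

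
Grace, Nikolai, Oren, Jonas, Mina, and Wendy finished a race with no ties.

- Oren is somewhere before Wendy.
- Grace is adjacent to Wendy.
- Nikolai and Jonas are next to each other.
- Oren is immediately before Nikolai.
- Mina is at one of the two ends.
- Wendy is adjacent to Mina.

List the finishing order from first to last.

Oren, Nikolai, Jonas, Grace, Wendy, Mina

From clue 1: Oren is in {1,2,3,4,5}.
From clues 1–2: Oren is in {1,2,3,4}.
From clues 1–4: Nikolai is in {2,3}.
From clues 1–6: Oren → place 1, Nikolai → place 2, Jonas → place 3, Grace → place 4, Wendy → place 5, Mina → place 6.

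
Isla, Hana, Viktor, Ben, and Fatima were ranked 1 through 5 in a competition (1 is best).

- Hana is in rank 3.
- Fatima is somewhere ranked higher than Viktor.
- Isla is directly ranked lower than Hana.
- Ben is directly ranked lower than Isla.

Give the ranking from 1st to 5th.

From clue 1: Hana → rank 3.
From clues 1–2: Viktor is in {2,4,5}.
From clues 1–3: Isla → rank 4.
From clues 1–4: Fatima → rank 1, Viktor → rank 2, Ben → rank 5.

Fatima, Viktor, Hana, Isla, Ben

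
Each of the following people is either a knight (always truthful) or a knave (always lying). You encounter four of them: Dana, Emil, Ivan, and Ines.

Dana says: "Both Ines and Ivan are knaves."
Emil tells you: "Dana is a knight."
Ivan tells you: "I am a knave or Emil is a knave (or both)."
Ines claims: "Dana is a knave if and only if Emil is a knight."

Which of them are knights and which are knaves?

Consider Dana. Suppose Dana is a knight.
Then no assignment of the remaining roles makes every statement match its speaker's type — contradiction.
So Dana is a knave.
With that fixed, Emil's statement is false, so Emil is a knave.
With that fixed, Ivan's statement is true, so Ivan is a knight.
With that fixed, Ines's statement is false, so Ines is a knave.

Dana: knave, Emil: knave, Ivan: knight, Ines: knave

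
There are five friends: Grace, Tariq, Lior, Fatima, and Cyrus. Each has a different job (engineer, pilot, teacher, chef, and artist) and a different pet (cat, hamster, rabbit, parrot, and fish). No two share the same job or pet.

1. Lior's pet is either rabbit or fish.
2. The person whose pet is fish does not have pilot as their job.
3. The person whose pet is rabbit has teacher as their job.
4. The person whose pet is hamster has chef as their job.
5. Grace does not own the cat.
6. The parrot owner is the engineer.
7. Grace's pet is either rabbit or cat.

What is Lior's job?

With clues 1–3, pilot is impossible for Lior's job.
With clues 1–4, chef is impossible for Lior's job.
With clues 1–6, engineer is impossible for Lior's job.
With clues 1–7, teacher is impossible for Lior's job.
That leaves artist.

artist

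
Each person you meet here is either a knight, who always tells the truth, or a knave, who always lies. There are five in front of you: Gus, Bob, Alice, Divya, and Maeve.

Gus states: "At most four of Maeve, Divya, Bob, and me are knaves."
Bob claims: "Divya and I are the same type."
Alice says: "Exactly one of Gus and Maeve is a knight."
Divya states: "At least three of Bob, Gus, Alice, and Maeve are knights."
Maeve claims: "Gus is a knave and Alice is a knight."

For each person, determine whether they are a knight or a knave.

Regardless of anyone's role, Gus's statement is true, so Gus is a knight.
With that fixed, Maeve's statement is false, so Maeve is a knave.
With that fixed, Alice's statement is true, so Alice is a knight.
Consider Bob. Suppose Bob is a knave.
Then no assignment of the remaining roles makes every statement match its speaker's type — contradiction.
So Bob is a knight.
With that fixed, Divya's statement is true, so Divya is a knight.

Gus: knight, Bob: knight, Alice: knight, Divya: knight, Maeve: knave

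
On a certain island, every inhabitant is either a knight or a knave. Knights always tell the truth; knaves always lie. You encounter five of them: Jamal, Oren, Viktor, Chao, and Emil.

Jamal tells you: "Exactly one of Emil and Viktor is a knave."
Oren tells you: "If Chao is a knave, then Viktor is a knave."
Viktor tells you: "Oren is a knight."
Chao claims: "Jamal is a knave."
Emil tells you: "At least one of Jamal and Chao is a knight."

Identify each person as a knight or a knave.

Jamal: knave, Oren: knight, Viktor: knight, Chao: knight, Emil: knight

Consider Jamal. Suppose Jamal is a knight.
Then no assignment of the remaining roles makes every statement match its speaker's type — contradiction.
So Jamal is a knave.
With that fixed, Chao's statement is true, so Chao is a knight.
With that fixed, Emil's statement is true, so Emil is a knight.
With that fixed, Oren's statement is true, so Oren is a knight.
With that fixed, Viktor's statement is true, so Viktor is a knight.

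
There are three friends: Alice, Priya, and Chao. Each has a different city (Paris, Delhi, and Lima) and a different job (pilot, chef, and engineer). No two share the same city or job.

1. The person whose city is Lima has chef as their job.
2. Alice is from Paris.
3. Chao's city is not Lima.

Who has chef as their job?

Priya

With clues 1–2, Alice is impossible for the one with job chef.
With clues 1–3, Chao is impossible for the one with job chef.
That leaves Priya.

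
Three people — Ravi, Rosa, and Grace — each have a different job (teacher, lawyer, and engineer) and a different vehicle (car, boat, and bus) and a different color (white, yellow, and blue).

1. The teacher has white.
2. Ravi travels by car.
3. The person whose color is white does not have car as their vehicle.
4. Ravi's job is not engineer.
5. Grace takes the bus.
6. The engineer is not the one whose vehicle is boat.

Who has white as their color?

Rosa

With clues 1–3, Ravi is impossible for the one with color white.
With clues 1–6, Grace is impossible for the one with color white.
That leaves Rosa.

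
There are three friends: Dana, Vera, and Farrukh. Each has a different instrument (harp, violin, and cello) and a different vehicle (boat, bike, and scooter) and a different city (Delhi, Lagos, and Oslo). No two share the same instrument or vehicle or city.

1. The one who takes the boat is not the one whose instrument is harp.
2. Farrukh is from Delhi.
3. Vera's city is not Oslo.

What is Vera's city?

With clues 1–2, Delhi is impossible for Vera's city.
With clues 1–3, Oslo is impossible for Vera's city.
That leaves Lagos.

Lagos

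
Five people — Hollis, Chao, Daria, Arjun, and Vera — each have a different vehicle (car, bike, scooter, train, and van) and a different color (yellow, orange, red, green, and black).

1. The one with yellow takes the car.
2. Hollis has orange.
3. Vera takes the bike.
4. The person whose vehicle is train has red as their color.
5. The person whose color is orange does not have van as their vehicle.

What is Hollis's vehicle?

With clues 1–2, car is impossible for Hollis's vehicle.
With clues 1–3, bike is impossible for Hollis's vehicle.
With clues 1–4, train is impossible for Hollis's vehicle.
With clues 1–5, van is impossible for Hollis's vehicle.
That leaves scooter.

scooter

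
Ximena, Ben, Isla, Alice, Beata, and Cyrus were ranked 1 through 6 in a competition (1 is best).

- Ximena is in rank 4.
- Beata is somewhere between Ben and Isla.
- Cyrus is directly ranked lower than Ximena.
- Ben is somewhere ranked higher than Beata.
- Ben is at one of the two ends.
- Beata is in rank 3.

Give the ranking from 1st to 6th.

Ben, Alice, Beata, Ximena, Cyrus, Isla

From clue 1: Ximena → rank 4.
From clues 1–2: Beata is in {2,3,5}.
From clues 1–3: Cyrus → rank 5.
From clues 1–4: Ben is in {1,2}.
From clues 1–5: Ben → rank 1.
From clues 1–6: Alice → rank 2, Beata → rank 3, Isla → rank 6.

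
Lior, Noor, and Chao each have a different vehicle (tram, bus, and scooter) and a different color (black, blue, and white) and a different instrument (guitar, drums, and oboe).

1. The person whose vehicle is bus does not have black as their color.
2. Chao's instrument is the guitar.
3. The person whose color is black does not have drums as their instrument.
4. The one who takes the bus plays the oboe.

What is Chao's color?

black

With clues 1–4, blue and white are impossible for Chao's color.
That leaves black.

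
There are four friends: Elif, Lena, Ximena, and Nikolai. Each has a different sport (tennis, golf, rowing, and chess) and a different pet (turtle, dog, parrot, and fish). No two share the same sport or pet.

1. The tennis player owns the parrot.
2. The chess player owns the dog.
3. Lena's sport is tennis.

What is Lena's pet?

With clues 1–3, dog, fish, and turtle are impossible for Lena's pet.
That leaves parrot.

parrot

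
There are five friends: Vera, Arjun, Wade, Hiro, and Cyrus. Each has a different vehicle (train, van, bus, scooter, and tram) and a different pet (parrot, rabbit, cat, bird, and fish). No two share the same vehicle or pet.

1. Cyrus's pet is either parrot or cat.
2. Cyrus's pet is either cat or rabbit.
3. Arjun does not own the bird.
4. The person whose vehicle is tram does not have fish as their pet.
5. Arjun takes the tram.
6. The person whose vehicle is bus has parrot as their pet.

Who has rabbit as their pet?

Clue 1 rules out Cyrus for the one with pet rabbit.
With clues 1–6, Hiro, Vera, and Wade are impossible for the one with pet rabbit.
That leaves Arjun.

Arjun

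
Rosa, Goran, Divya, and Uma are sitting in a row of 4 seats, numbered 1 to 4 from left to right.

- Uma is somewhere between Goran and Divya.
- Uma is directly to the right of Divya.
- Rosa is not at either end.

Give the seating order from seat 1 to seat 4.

From clue 1: Uma is in {2,3}.
From clues 1–2: Goran is in {3,4}.
From clues 1–3: Divya → seat 1, Uma → seat 2, Rosa → seat 3, Goran → seat 4.

Divya, Uma, Rosa, Goran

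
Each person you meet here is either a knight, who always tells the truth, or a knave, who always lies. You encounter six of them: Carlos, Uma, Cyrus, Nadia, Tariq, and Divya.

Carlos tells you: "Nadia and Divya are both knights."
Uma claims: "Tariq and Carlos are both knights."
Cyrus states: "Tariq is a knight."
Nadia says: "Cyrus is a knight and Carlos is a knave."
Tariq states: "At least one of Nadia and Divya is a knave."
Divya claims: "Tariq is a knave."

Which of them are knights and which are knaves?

Consider Carlos. Suppose Carlos is a knight.
Then no assignment of the remaining roles makes every statement match its speaker's type — contradiction.
So Carlos is a knave.
With that fixed, Uma's statement is false, so Uma is a knave.
Consider Cyrus. Suppose Cyrus is a knave.
Then no assignment of the remaining roles makes every statement match its speaker's type — contradiction.
So Cyrus is a knight.
With that fixed, Nadia's statement is true, so Nadia is a knight.
Consider Tariq. Suppose Tariq is a knave.
Then Cyrus's statement comes out false, contradicting Cyrus being a knight.
So Tariq is a knight.
With that fixed, Divya's statement is false, so Divya is a knave.

Carlos: knave, Uma: knave, Cyrus: knight, Nadia: knight, Tariq: knight, Divya: knave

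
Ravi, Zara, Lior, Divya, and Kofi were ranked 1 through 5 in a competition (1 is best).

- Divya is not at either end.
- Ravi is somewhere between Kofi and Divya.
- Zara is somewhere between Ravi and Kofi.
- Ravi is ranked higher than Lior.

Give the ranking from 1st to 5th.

Kofi, Zara, Ravi, Divya, Lior

From clue 1: Divya is in {2,3,4}.
From clues 1–2: Ravi is in {2,3,4}.
From clues 1–3: Ravi → rank 3.
From clues 1–4: Kofi → rank 1, Zara → rank 2, Divya → rank 4, Lior → rank 5.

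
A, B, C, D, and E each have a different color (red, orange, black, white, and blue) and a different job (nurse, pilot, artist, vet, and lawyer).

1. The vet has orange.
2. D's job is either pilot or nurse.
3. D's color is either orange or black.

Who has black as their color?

With clues 1–3, A, B, C, and E are impossible for the one with color black.
That leaves D.

D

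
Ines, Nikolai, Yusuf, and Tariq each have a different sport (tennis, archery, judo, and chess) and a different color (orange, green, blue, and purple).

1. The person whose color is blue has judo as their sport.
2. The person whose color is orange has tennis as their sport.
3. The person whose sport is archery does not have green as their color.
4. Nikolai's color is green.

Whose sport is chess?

With clues 1–4, Ines, Tariq, and Yusuf are impossible for the one with sport chess.
That leaves Nikolai.

Nikolai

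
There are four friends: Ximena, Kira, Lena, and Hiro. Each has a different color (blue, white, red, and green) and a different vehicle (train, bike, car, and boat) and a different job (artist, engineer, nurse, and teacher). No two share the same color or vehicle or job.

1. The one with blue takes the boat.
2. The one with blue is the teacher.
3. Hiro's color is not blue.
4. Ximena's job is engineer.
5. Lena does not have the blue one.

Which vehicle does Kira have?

With clues 1–5, bike, car, and train are impossible for Kira's vehicle.
That leaves boat.

boat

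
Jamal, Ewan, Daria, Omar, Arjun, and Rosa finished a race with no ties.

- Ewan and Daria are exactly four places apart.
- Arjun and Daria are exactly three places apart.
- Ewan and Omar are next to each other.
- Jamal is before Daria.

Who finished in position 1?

With clues 1–2, Arjun is ruled out for place 1.
With clues 1–3, Ewan, Jamal, and Rosa are ruled out for place 1.
With clues 1–4, Daria is ruled out for place 1.
So place 1 is Omar.

Omar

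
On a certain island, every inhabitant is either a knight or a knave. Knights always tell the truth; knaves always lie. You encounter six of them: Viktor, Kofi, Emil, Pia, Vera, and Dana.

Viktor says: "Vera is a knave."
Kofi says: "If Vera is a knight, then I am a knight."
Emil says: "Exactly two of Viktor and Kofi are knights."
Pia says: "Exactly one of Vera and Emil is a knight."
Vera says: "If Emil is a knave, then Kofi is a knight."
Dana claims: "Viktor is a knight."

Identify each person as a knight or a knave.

Consider Viktor. Suppose Viktor is a knight.
Then no assignment of the remaining roles makes every statement match its speaker's type — contradiction.
So Viktor is a knave.
With that fixed, Emil's statement is false, so Emil is a knave.
With that fixed, Dana's statement is false, so Dana is a knave.
Consider Kofi. Suppose Kofi is a knave.
Then no assignment of the remaining roles makes every statement match its speaker's type — contradiction.
So Kofi is a knight.
With that fixed, Vera's statement is true, so Vera is a knight.
With that fixed, Pia's statement is true, so Pia is a knight.

Viktor: knave, Kofi: knight, Emil: knave, Pia: knight, Vera: knight, Dana: knave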